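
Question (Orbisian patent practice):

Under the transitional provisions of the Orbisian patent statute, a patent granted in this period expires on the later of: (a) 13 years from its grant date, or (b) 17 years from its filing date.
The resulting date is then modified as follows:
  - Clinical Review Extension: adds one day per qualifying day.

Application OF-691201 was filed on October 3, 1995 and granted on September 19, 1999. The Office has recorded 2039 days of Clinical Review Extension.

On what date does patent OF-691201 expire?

(a) grant + 13 years → 19 September 2012.
(b) filing + 17 years → 3 October 2012.
Later of the two: 3 October 2012.
Clinical Review Extension: +2039 days → 4 May 2018.

May 4, 2018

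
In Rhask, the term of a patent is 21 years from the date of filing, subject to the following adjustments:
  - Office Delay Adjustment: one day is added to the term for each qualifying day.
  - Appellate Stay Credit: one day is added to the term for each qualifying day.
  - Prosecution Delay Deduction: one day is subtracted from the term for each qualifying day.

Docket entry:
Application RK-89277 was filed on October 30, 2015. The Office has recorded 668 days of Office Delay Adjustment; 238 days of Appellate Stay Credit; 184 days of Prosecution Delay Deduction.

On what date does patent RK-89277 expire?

Base term: filing date + 21 years → 30 October 2036.
Office Delay Adjustment: +668 days → 29 August 2038.
Appellate Stay Credit: +238 days → 24 April 2039.
Prosecution Delay Deduction: −184 days → 22 October 2038.

2038-10-22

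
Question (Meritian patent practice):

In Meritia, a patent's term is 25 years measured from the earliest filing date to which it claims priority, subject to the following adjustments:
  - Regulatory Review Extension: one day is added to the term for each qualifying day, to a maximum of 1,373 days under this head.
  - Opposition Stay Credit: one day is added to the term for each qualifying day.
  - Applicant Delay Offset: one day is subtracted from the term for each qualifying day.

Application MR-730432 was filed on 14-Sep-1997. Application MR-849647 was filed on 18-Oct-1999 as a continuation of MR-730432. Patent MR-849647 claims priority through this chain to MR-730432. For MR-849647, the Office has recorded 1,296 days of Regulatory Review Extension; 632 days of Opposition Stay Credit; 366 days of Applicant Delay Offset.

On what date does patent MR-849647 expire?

Earliest priority filing: 14 September 1997.
Base term: 14 September 1997 + 25 years → 14 September 2022.
Regulatory Review Extension: 1296 days (within the 1373-day cap) → +1296 days → 2 April 2026.
Opposition Stay Credit: +632 days → 25 December 2027.
Applicant Delay Offset: −366 days → 24 December 2026.

December 24, 2026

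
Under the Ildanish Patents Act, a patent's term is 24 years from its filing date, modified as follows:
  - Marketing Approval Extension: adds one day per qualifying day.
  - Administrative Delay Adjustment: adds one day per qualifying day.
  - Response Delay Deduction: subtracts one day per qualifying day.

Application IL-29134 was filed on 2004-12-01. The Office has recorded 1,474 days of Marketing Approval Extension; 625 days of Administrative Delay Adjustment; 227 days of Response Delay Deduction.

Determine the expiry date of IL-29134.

Base term: filing date + 24 years → 1 December 2028.
Marketing Approval Extension: +1474 days → 14 December 2032.
Administrative Delay Adjustment: +625 days → 31 August 2034.
Response Delay Deduction: −227 days → 16 January 2034.

2034-01-16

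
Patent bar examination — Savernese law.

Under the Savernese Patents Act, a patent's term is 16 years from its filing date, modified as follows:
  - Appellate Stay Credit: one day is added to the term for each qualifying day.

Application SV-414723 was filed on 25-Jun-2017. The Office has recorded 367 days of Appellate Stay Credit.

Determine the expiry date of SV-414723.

Base term: filing date + 16 years → 25 June 2033.
Appellate Stay Credit: +367 days → 27 June 2034.

2034-06-27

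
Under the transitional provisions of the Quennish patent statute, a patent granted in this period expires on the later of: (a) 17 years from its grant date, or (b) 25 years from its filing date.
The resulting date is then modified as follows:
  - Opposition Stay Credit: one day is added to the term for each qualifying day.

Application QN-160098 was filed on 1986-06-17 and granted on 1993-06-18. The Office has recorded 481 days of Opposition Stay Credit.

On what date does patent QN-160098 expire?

2012-10-10

(a) grant + 17 years → 18 June 2010.
(b) filing + 25 years → 17 June 2011.
Later of the two: 17 June 2011.
Opposition Stay Credit: +481 days → 10 October 2012.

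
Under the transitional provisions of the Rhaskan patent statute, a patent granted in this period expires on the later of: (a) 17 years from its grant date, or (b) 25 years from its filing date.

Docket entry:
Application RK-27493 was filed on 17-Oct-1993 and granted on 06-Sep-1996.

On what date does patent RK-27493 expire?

(a) grant + 17 years → 6 September 2013.
(b) filing + 25 years → 17 October 2018.
Later of the two: 17 October 2018.

October 17, 2018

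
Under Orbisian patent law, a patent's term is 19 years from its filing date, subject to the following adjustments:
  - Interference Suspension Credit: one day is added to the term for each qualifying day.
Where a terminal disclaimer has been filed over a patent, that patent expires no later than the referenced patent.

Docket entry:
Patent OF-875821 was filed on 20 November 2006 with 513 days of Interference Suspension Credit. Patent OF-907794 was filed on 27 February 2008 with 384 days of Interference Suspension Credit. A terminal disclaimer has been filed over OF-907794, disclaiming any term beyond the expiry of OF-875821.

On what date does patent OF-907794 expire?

2027-04-17

Natural term of OF-907794:
  Base: filing + 19 years → 27 February 2027.
  Interference Suspension Credit: +384 days → 17 March 2028.
Expiry of referenced patent OF-875821:
  Base: filing + 19 years → 20 November 2025.
  Interference Suspension Credit: +513 days → 17 April 2027.
Terminal disclaimer: OF-907794 expires on the earlier of 17 March 2028 and 17 April 2027.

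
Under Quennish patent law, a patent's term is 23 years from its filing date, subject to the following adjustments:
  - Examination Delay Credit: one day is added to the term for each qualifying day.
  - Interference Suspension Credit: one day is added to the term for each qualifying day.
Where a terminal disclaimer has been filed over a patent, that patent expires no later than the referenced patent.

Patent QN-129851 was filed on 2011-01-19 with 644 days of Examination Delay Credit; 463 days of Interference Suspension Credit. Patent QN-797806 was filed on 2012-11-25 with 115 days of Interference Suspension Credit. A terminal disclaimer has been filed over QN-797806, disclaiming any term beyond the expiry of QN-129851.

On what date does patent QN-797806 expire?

Natural term of QN-797806:
  Base: filing + 23 years → 25 November 2035.
  Interference Suspension Credit: +115 days → 19 March 2036.
Expiry of referenced patent QN-129851:
  Base: filing + 23 years → 19 January 2034.
  Examination Delay Credit: +644 days → 25 October 2035.
  Interference Suspension Credit: +463 days → 30 January 2037.
Terminal disclaimer: QN-797806 expires on the earlier of 19 March 2036 and 30 January 2037.

2036-03-19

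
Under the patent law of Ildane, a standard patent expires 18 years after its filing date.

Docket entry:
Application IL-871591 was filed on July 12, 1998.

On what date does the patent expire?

Filing date + 18 years → 12 July 2016.

July 12, 2016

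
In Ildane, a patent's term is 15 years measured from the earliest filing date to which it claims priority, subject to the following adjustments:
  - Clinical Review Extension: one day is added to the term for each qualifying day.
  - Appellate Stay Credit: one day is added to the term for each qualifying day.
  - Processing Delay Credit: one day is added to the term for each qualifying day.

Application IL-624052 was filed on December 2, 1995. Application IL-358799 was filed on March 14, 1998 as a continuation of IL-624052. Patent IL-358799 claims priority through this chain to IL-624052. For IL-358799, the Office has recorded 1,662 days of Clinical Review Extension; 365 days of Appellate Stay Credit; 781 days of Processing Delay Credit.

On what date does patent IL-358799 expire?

2018-08-10

Earliest priority filing: 2 December 1995.
Base term: 2 December 1995 + 15 years → 2 December 2010.
Clinical Review Extension: +1662 days → 21 June 2015.
Appellate Stay Credit: +365 days → 20 June 2016.
Processing Delay Credit: +781 days → 10 August 2018.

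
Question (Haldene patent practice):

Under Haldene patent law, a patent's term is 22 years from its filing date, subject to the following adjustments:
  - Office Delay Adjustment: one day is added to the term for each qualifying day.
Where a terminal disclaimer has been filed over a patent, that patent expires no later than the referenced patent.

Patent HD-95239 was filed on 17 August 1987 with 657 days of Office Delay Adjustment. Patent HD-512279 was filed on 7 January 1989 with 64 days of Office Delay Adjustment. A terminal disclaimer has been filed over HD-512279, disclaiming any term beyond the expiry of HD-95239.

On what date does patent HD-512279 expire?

March 12, 2011

Natural term of HD-512279:
  Base: filing + 22 years → 7 January 2011.
  Office Delay Adjustment: +64 days → 12 March 2011.
Expiry of referenced patent HD-95239:
  Base: filing + 22 years → 17 August 2009.
  Office Delay Adjustment: +657 days → 5 June 2011.
Terminal disclaimer: HD-512279 expires on the earlier of 12 March 2011 and 5 June 2011.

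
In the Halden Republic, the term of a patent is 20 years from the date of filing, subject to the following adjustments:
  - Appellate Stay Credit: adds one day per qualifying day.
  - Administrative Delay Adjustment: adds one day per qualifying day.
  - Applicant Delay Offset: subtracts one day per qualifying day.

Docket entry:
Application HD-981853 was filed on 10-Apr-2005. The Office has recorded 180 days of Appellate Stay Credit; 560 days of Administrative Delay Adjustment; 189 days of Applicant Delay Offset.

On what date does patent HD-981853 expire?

October 13, 2026

Base term: filing date + 20 years → 10 April 2025.
Appellate Stay Credit: +180 days → 7 October 2025.
Administrative Delay Adjustment: +560 days → 20 April 2027.
Applicant Delay Offset: −189 days → 13 October 2026.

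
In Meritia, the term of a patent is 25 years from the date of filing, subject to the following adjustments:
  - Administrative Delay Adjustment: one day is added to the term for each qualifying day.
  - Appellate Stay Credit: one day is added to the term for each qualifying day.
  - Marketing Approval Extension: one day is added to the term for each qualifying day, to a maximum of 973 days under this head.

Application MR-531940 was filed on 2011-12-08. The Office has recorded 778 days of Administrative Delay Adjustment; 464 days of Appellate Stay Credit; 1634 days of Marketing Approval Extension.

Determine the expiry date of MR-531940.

Base term: filing date + 25 years → 8 December 2036.
Administrative Delay Adjustment: +778 days → 25 January 2039.
Appellate Stay Credit: +464 days → 3 May 2040.
Marketing Approval Extension: 1634 days claimed exceeds the 973-day cap, so +973 days → 1 January 2043.

January 1, 2043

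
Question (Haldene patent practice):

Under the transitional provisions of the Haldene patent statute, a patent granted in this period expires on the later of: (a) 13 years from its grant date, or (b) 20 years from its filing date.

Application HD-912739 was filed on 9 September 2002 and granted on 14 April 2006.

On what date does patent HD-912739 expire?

September 9, 2022

(a) grant + 13 years → 14 April 2019.
(b) filing + 20 years → 9 September 2022.
Later of the two: 9 September 2022.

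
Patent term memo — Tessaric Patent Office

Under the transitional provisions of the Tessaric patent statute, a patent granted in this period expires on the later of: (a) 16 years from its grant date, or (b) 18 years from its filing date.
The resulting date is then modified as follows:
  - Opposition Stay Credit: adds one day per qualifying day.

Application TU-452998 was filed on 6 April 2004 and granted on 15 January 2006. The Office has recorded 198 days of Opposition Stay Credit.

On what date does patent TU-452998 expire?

2022-10-21

(a) grant + 16 years → 15 January 2022.
(b) filing + 18 years → 6 April 2022.
Later of the two: 6 April 2022.
Opposition Stay Credit: +198 days → 21 October 2022.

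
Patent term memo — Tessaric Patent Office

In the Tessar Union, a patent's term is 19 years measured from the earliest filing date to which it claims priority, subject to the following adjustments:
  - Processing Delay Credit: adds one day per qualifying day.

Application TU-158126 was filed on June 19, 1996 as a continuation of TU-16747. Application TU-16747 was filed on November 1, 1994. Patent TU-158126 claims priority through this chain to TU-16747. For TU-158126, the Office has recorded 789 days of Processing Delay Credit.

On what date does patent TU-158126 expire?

Earliest priority filing: 1 November 1994.
Base term: 1 November 1994 + 19 years → 1 November 2013.
Processing Delay Credit: +789 days → 30 December 2015.

2015-12-30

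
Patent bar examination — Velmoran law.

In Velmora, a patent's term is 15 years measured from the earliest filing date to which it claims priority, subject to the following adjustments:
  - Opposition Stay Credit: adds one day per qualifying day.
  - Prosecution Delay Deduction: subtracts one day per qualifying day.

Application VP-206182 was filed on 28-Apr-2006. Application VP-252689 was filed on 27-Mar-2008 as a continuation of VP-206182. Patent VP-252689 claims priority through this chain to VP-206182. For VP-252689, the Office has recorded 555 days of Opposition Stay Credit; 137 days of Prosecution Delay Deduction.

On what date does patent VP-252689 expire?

Earliest priority filing: 28 April 2006.
Base term: 28 April 2006 + 15 years → 28 April 2021.
Opposition Stay Credit: +555 days → 4 November 2022.
Prosecution Delay Deduction: −137 days → 20 June 2022.

2022-06-20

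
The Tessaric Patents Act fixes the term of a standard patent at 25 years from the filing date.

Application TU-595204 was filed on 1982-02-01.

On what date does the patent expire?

Filing date + 25 years → 1 February 2007.

February 1, 2007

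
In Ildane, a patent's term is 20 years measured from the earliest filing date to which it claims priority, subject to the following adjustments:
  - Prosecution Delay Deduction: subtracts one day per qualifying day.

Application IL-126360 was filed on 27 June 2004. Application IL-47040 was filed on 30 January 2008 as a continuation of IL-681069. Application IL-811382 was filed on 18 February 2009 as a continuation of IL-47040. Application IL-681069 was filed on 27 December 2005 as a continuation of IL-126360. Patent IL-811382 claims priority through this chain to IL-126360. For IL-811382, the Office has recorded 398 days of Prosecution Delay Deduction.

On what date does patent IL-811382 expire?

Earliest priority filing: 27 June 2004.
Base term: 27 June 2004 + 20 years → 27 June 2024.
Prosecution Delay Deduction: −398 days → 26 May 2023.

2023-05-26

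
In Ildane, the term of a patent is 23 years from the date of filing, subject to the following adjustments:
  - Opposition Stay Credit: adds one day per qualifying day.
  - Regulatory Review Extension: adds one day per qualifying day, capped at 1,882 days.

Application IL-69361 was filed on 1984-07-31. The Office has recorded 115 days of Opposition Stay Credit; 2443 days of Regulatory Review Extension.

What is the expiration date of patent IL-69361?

January 17, 2013

Base term: filing date + 23 years → 31 July 2007.
Opposition Stay Credit: +115 days → 23 November 2007.
Regulatory Review Extension: 2443 days claimed exceeds the 1882-day cap, so +1882 days → 17 January 2013.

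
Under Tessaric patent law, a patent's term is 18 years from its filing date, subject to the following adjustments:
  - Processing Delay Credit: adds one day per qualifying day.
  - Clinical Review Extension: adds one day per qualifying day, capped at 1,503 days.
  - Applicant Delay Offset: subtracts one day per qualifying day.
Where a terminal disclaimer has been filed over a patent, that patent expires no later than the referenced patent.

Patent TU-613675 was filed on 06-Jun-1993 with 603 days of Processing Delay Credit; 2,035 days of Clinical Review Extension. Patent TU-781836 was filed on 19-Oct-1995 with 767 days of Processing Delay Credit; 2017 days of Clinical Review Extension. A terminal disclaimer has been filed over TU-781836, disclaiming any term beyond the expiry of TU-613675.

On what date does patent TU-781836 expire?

Natural term of TU-781836:
  Base: filing + 18 years → 19 October 2013.
  Processing Delay Credit: +767 days → 25 November 2015.
  Clinical Review Extension: 2017 days claimed exceeds the 1503-day cap, so +1503 days → 6 January 2020.
Expiry of referenced patent TU-613675:
  Base: filing + 18 years → 6 June 2011.
  Processing Delay Credit: +603 days → 29 January 2013.
  Clinical Review Extension: 2035 days claimed exceeds the 1503-day cap, so +1503 days → 12 March 2017.
Terminal disclaimer: TU-781836 expires on the earlier of 6 January 2020 and 12 March 2017.

2017-03-12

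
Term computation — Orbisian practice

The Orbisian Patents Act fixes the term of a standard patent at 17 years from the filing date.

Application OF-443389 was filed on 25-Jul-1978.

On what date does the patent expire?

1995-07-25

Filing date + 17 years → 25 July 1995.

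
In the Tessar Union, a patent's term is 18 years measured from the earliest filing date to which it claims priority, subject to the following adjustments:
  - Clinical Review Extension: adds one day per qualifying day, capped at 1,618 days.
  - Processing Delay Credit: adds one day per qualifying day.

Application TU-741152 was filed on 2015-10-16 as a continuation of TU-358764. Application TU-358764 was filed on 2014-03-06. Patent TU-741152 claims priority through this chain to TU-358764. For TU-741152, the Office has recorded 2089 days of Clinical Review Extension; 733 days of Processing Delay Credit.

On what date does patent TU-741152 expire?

August 13, 2038

Earliest priority filing: 6 March 2014.
Base term: 6 March 2014 + 18 years → 6 March 2032.
Clinical Review Extension: 2089 days claimed exceeds the 1618-day cap, so +1618 days → 10 August 2036.
Processing Delay Credit: +733 days → 13 August 2038.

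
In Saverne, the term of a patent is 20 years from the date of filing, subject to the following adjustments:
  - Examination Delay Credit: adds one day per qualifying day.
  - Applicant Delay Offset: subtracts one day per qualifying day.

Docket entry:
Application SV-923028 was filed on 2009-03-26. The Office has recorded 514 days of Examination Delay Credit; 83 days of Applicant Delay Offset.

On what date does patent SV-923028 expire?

Base term: filing date + 20 years → 26 March 2029.
Examination Delay Credit: +514 days → 22 August 2030.
Applicant Delay Offset: −83 days → 31 May 2030.

2030-05-31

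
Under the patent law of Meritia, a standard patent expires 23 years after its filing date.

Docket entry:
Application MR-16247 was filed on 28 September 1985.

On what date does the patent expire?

Filing date + 23 years → 28 September 2008.

2008-09-28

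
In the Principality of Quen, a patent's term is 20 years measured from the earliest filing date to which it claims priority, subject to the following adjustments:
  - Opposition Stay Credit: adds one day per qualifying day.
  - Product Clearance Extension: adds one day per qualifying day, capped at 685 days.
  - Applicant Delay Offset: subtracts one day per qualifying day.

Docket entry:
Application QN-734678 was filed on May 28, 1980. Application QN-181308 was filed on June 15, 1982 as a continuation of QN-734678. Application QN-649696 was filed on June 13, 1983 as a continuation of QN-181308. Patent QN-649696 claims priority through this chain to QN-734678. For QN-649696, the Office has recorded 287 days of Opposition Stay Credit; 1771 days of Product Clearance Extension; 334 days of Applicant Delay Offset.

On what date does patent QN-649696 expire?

Earliest priority filing: 28 May 1980.
Base term: 28 May 1980 + 20 years → 28 May 2000.
Opposition Stay Credit: +287 days → 11 March 2001.
Product Clearance Extension: 1771 days claimed exceeds the 685-day cap, so +685 days → 25 January 2003.
Applicant Delay Offset: −334 days → 25 February 2002.

2002-02-25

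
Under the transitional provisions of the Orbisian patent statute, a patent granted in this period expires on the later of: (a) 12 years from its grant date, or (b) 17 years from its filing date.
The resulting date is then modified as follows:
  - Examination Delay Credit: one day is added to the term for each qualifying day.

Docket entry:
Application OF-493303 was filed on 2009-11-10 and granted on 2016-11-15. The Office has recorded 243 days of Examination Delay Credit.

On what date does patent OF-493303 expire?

July 16, 2029

(a) grant + 12 years → 15 November 2028.
(b) filing + 17 years → 10 November 2026.
Later of the two: 15 November 2028.
Examination Delay Credit: +243 days → 16 July 2029.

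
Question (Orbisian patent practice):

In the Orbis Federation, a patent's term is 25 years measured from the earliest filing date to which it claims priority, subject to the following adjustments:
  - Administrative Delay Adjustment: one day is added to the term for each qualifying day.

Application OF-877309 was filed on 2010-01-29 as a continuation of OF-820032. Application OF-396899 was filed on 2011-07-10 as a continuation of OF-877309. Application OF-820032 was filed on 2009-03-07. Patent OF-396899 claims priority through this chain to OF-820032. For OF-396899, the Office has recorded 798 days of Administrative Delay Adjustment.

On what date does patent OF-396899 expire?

May 13, 2036

Earliest priority filing: 7 March 2009.
Base term: 7 March 2009 + 25 years → 7 March 2034.
Administrative Delay Adjustment: +798 days → 13 May 2036.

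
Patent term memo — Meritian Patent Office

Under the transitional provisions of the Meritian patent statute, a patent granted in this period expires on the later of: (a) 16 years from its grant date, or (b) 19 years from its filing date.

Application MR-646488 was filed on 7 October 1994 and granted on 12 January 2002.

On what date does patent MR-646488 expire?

2018-01-12

(a) grant + 16 years → 12 January 2018.
(b) filing + 19 years → 7 October 2013.
Later of the two: 12 January 2018.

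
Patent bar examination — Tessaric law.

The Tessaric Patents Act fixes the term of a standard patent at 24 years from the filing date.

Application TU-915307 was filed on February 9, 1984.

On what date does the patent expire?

February 9, 2008

Filing date + 24 years → 9 February 2008.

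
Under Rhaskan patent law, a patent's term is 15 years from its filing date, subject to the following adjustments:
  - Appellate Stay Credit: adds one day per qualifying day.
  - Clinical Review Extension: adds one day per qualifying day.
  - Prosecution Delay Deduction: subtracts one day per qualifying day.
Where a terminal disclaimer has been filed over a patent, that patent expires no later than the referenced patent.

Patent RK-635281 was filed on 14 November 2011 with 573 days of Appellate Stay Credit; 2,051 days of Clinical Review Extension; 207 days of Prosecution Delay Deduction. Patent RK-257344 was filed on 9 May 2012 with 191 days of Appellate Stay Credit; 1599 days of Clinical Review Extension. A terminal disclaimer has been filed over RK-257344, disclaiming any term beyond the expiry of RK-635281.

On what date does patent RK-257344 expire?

April 2, 2032

Natural term of RK-257344:
  Base: filing + 15 years → 9 May 2027.
  Appellate Stay Credit: +191 days → 16 November 2027.
  Clinical Review Extension: +1599 days → 2 April 2032.
Expiry of referenced patent RK-635281:
  Base: filing + 15 years → 14 November 2026.
  Appellate Stay Credit: +573 days → 9 June 2028.
  Clinical Review Extension: +2051 days → 20 January 2034.
  Prosecution Delay Deduction: −207 days → 27 June 2033.
Terminal disclaimer: RK-257344 expires on the earlier of 2 April 2032 and 27 June 2033.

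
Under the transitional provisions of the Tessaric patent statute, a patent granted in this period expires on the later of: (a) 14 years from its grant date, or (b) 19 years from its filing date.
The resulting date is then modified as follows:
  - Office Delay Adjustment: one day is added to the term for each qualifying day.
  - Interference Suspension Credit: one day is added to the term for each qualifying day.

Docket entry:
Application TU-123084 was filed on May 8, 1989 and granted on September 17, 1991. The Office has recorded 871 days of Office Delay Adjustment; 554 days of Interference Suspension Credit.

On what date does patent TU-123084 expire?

April 2, 2012

(a) grant + 14 years → 17 September 2005.
(b) filing + 19 years → 8 May 2008.
Later of the two: 8 May 2008.
Office Delay Adjustment: +871 days → 26 September 2010.
Interference Suspension Credit: +554 days → 2 April 2012.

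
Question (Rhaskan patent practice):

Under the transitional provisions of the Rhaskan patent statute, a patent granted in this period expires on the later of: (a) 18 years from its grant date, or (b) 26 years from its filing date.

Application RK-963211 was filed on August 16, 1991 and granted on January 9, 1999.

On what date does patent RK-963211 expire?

2017-08-16

(a) grant + 18 years → 9 January 2017.
(b) filing + 26 years → 16 August 2017.
Later of the two: 16 August 2017.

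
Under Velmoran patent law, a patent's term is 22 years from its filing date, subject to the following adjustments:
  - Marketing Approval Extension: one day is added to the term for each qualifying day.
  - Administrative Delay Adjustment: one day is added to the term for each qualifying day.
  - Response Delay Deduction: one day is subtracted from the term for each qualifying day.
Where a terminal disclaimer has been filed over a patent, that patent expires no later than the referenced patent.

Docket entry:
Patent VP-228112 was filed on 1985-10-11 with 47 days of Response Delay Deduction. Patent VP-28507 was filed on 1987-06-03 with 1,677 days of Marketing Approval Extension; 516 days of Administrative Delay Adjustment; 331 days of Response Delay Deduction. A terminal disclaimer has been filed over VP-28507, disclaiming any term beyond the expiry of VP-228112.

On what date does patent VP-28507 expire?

August 25, 2007

Natural term of VP-28507:
  Base: filing + 22 years → 3 June 2009.
  Marketing Approval Extension: +1677 days → 5 January 2014.
  Administrative Delay Adjustment: +516 days → 5 June 2015.
  Response Delay Deduction: −331 days → 9 July 2014.
Expiry of referenced patent VP-228112:
  Base: filing + 22 years → 11 October 2007.
  Response Delay Deduction: −47 days → 25 August 2007.
Terminal disclaimer: VP-28507 expires on the earlier of 9 July 2014 and 25 August 2007.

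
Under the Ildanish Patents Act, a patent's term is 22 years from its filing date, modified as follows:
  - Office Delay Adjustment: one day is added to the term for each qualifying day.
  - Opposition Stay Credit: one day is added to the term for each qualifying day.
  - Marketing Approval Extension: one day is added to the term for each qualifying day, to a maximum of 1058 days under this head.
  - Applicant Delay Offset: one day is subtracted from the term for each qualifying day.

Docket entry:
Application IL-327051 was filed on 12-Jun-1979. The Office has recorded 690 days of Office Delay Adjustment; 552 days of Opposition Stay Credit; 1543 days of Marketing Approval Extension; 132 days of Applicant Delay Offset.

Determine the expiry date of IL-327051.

Base term: filing date + 22 years → 12 June 2001.
Office Delay Adjustment: +690 days → 3 May 2003.
Opposition Stay Credit: +552 days → 5 November 2004.
Marketing Approval Extension: 1543 days claimed exceeds the 1058-day cap, so +1058 days → 29 September 2007.
Applicant Delay Offset: −132 days → 20 May 2007.

2007-05-20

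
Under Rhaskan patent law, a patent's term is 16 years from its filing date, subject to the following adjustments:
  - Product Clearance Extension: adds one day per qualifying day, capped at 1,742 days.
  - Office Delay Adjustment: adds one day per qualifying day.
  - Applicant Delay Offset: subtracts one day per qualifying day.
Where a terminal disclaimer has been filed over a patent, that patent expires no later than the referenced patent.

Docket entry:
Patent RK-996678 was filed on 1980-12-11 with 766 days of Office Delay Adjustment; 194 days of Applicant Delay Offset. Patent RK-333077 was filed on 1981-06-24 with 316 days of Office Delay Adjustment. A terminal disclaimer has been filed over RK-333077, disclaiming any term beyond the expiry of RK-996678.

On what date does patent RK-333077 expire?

Natural term of RK-333077:
  Base: filing + 16 years → 24 June 1997.
  Office Delay Adjustment: +316 days → 6 May 1998.
Expiry of referenced patent RK-996678:
  Base: filing + 16 years → 11 December 1996.
  Office Delay Adjustment: +766 days → 16 January 1999.
  Applicant Delay Offset: −194 days → 6 July 1998.
Terminal disclaimer: RK-333077 expires on the earlier of 6 May 1998 and 6 July 1998.

May 6, 1998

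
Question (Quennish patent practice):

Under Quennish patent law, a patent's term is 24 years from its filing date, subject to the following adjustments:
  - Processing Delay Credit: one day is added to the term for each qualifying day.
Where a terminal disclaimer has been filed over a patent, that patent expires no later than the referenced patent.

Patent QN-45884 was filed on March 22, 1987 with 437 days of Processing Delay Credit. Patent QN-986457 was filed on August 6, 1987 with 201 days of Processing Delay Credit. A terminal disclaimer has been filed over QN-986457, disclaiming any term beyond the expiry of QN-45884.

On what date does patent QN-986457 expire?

2012-02-23

Natural term of QN-986457:
  Base: filing + 24 years → 6 August 2011.
  Processing Delay Credit: +201 days → 23 February 2012.
Expiry of referenced patent QN-45884:
  Base: filing + 24 years → 22 March 2011.
  Processing Delay Credit: +437 days → 1 June 2012.
Terminal disclaimer: QN-986457 expires on the earlier of 23 February 2012 and 1 June 2012.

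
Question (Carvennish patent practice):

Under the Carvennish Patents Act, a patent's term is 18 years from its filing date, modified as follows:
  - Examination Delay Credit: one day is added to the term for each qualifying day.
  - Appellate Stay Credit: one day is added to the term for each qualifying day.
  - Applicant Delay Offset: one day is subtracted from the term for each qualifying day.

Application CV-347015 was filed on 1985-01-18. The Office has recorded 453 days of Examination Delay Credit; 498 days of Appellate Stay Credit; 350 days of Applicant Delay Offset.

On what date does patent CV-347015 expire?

September 10, 2004

Base term: filing date + 18 years → 18 January 2003.
Examination Delay Credit: +453 days → 15 April 2004.
Appellate Stay Credit: +498 days → 26 August 2005.
Applicant Delay Offset: −350 days → 10 September 2004.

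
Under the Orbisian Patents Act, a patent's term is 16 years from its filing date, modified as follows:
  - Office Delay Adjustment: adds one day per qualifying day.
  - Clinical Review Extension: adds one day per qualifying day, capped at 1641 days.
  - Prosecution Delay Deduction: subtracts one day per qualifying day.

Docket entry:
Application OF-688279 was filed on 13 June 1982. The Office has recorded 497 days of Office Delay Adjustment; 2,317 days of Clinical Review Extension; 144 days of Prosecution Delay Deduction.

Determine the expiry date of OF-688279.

Base term: filing date + 16 years → 13 June 1998.
Office Delay Adjustment: +497 days → 23 October 1999.
Clinical Review Extension: 2317 days claimed exceeds the 1641-day cap, so +1641 days → 20 April 2004.
Prosecution Delay Deduction: −144 days → 28 November 2003.

2003-11-28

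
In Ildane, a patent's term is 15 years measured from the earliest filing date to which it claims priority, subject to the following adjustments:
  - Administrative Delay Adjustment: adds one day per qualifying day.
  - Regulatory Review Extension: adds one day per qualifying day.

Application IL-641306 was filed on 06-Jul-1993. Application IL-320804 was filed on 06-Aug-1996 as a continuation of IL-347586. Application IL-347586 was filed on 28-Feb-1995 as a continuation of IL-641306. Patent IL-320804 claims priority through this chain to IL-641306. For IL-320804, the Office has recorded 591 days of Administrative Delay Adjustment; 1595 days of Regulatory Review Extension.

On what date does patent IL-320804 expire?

Earliest priority filing: 6 July 1993.
Base term: 6 July 1993 + 15 years → 6 July 2008.
Administrative Delay Adjustment: +591 days → 17 February 2010.
Regulatory Review Extension: +1595 days → 1 July 2014.

July 1, 2014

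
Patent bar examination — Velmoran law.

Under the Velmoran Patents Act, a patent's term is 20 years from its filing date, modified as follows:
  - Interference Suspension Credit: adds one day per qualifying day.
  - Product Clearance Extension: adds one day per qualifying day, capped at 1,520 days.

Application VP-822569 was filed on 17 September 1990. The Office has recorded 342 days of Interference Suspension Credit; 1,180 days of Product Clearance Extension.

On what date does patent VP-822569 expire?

Base term: filing date + 20 years → 17 September 2010.
Interference Suspension Credit: +342 days → 25 August 2011.
Product Clearance Extension: 1180 days (within the 1520-day cap) → +1180 days → 17 November 2014.

2014-11-17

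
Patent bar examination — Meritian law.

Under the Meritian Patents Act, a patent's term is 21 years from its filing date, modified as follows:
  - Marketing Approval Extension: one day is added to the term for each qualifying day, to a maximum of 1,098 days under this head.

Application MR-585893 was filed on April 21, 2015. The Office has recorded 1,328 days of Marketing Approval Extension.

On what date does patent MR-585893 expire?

2039-04-24

Base term: filing date + 21 years → 21 April 2036.
Marketing Approval Extension: 1328 days claimed exceeds the 1098-day cap, so +1098 days → 24 April 2039.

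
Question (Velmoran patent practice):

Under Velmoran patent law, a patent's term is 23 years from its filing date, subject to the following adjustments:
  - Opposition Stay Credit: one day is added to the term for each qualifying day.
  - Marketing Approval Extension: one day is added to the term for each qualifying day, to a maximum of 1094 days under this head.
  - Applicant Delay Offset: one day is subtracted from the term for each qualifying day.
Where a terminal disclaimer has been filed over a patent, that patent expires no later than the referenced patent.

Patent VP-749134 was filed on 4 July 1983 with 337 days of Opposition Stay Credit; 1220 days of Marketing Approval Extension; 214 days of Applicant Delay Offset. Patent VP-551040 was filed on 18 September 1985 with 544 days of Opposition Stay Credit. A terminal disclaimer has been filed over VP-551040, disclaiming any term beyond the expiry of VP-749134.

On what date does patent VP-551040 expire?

November 2, 2009

Natural term of VP-551040:
  Base: filing + 23 years → 18 September 2008.
  Opposition Stay Credit: +544 days → 16 March 2010.
Expiry of referenced patent VP-749134:
  Base: filing + 23 years → 4 July 2006.
  Opposition Stay Credit: +337 days → 6 June 2007.
  Marketing Approval Extension: 1220 days claimed exceeds the 1094-day cap, so +1094 days → 4 June 2010.
  Applicant Delay Offset: −214 days → 2 November 2009.
Terminal disclaimer: VP-551040 expires on the earlier of 16 March 2010 and 2 November 2009.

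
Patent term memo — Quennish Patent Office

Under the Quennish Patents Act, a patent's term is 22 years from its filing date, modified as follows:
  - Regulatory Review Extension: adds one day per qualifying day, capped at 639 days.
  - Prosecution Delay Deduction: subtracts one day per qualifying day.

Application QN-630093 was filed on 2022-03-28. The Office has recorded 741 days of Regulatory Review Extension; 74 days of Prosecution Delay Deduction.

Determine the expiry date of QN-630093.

October 14, 2045

Base term: filing date + 22 years → 28 March 2044.
Regulatory Review Extension: 741 days claimed exceeds the 639-day cap, so +639 days → 27 December 2045.
Prosecution Delay Deduction: −74 days → 14 October 2045.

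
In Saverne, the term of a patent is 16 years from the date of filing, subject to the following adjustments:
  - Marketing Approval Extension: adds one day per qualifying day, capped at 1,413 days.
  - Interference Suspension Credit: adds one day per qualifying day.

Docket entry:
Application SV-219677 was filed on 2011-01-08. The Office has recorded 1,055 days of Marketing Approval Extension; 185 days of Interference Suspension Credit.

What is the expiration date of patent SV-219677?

Base term: filing date + 16 years → 8 January 2027.
Marketing Approval Extension: 1055 days (within the 1413-day cap) → +1055 days → 28 November 2029.
Interference Suspension Credit: +185 days → 1 June 2030.

June 1, 2030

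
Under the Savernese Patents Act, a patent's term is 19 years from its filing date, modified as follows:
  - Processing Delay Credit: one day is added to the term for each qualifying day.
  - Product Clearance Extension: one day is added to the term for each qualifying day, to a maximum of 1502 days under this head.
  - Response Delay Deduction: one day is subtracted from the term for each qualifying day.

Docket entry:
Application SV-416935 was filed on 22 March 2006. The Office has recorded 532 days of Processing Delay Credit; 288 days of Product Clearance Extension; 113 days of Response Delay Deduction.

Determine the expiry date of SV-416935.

February 27, 2027

Base term: filing date + 19 years → 22 March 2025.
Processing Delay Credit: +532 days → 5 September 2026.
Product Clearance Extension: 288 days (within the 1502-day cap) → +288 days → 20 June 2027.
Response Delay Deduction: −113 days → 27 February 2027.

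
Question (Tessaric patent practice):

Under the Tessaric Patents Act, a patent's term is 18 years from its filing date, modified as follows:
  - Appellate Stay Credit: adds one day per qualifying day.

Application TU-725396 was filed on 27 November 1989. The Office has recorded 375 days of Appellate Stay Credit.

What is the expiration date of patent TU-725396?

Base term: filing date + 18 years → 27 November 2007.
Appellate Stay Credit: +375 days → 6 December 2008.

December 6, 2008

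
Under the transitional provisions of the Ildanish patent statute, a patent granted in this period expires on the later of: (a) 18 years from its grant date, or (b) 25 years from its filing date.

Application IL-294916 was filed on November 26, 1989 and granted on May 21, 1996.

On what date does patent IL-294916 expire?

(a) grant + 18 years → 21 May 2014.
(b) filing + 25 years → 26 November 2014.
Later of the two: 26 November 2014.

2014-11-26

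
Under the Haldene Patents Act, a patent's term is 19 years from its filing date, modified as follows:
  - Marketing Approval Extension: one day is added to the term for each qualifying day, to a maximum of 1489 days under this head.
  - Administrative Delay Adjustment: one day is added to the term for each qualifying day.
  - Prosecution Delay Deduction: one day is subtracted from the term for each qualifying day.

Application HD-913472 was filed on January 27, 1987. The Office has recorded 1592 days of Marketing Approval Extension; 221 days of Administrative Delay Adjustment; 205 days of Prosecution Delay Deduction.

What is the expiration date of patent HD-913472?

2010-03-12

Base term: filing date + 19 years → 27 January 2006.
Marketing Approval Extension: 1592 days claimed exceeds the 1489-day cap, so +1489 days → 24 February 2010.
Administrative Delay Adjustment: +221 days → 3 October 2010.
Prosecution Delay Deduction: −205 days → 12 March 2010.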